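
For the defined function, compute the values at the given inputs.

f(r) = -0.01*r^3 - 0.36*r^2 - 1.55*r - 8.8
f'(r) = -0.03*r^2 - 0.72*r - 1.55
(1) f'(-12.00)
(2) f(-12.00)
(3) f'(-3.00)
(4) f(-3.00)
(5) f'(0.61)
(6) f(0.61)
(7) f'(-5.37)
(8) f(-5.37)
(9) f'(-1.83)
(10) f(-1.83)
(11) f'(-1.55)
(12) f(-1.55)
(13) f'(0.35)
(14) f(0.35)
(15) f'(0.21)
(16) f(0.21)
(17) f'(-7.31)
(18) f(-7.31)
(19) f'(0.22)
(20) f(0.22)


(1) = 2.77
(2) = -24.76
(3) = 0.34
(4) = -7.12
(5) = -2.00
(6) = -9.88
(7) = 1.45
(8) = -9.31
(9) = -0.33
(10) = -7.11
(11) = -0.51
(12) = -7.23
(13) = -1.81
(14) = -9.39
(15) = -1.70
(16) = -9.14
(17) = 2.11
(18) = -12.80
(19) = -1.71
(20) = -9.16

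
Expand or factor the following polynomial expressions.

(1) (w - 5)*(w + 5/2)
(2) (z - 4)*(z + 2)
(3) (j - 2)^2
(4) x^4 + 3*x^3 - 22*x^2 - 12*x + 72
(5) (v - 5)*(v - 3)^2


(1) = w^2 - 5*w/2 - 25/2
(2) = z^2 - 2*z - 8
(3) = j^2 - 4*j + 4
(4) = (x - 3)*(x - 2)*(x + 2)*(x + 6)
(5) = v^3 - 11*v^2 + 39*v - 45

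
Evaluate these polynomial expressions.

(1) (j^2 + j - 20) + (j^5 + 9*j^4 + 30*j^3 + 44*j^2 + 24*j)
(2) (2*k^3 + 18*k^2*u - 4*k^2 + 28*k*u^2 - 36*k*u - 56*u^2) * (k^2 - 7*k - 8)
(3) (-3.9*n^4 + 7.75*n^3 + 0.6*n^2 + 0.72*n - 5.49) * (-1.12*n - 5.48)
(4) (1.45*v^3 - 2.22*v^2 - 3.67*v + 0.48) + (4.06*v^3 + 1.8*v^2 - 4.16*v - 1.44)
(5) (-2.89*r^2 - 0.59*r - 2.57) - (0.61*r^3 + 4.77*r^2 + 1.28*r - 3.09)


(1) = j^5 + 9*j^4 + 30*j^3 + 45*j^2 + 25*j - 20
(2) = 2*k^5 + 18*k^4*u - 18*k^4 + 28*k^3*u^2 - 162*k^3*u + 12*k^3 - 252*k^2*u^2 + 108*k^2*u + 32*k^2 + 168*k*u^2 + 288*k*u + 448*u^2
(3) = 4.368*n^5 + 12.692*n^4 - 43.142*n^3 - 4.0944*n^2 + 2.2032*n + 30.0852
(4) = 5.51*v^3 - 0.42*v^2 - 7.83*v - 0.96
(5) = -0.61*r^3 - 7.66*r^2 - 1.87*r + 0.52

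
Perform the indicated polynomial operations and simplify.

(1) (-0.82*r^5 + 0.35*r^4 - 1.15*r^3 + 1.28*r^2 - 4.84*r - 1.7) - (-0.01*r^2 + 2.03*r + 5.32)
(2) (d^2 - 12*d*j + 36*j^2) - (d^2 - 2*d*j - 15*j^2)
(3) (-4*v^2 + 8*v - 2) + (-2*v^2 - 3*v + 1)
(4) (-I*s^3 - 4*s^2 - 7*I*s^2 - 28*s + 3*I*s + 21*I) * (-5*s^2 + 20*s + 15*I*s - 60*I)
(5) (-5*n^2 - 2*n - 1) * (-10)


(1) = -0.82*r^5 + 0.35*r^4 - 1.15*r^3 + 1.29*r^2 - 6.87*r - 7.02
(2) = -10*d*j + 51*j^2
(3) = -6*v^2 + 5*v - 1
(4) = 5*I*s^5 + 35*s^4 + 15*I*s^4 + 105*s^3 - 215*I*s^3 - 1025*s^2 - 225*I*s^2 - 135*s + 2100*I*s + 1260
(5) = 50*n^2 + 20*n + 10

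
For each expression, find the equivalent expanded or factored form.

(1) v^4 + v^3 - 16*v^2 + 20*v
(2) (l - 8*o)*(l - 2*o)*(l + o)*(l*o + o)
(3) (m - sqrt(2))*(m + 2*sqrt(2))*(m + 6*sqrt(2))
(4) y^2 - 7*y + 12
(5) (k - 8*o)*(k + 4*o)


(1) = v*(v - 2)^2*(v + 5)
(2) = l^4*o - 9*l^3*o^2 + l^3*o + 6*l^2*o^3 - 9*l^2*o^2 + 16*l*o^4 + 6*l*o^3 + 16*o^4
(3) = m^3 + 7*sqrt(2)*m^2 + 8*m - 24*sqrt(2)
(4) = (y - 4)*(y - 3)
(5) = k^2 - 4*k*o - 32*o^2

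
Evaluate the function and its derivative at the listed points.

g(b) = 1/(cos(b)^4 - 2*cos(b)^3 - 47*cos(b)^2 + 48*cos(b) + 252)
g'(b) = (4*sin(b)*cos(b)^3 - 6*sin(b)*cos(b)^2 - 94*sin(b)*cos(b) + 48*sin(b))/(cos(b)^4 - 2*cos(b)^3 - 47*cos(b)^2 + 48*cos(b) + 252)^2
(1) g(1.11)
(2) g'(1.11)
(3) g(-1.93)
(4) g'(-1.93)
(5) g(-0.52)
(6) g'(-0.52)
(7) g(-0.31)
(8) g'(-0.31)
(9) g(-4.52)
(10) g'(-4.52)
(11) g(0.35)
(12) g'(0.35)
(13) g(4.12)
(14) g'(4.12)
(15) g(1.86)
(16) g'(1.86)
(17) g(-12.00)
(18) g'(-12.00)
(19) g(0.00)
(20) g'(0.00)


(1) = 0.00
(2) = 0.00
(3) = 0.00
(4) = -0.00
(5) = 0.00
(6) = 0.00
(7) = 0.00
(8) = 0.00
(9) = 0.00
(10) = 0.00
(11) = 0.00
(12) = -0.00
(13) = 0.00
(14) = -0.00
(15) = 0.00
(16) = 0.00
(17) = 0.00
(18) = -0.00
(19) = 0.00
(20) = 0.00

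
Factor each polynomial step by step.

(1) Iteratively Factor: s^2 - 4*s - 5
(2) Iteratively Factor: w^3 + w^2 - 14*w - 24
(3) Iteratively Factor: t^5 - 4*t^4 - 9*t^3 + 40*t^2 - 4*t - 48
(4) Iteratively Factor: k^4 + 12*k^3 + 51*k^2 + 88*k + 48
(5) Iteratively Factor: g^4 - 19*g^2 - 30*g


(1) = (s - 5)*(s + 1)
(2) = (w - 4)*(w^2 + 5*w + 6) = (w - 4)*(w + 3)*(w + 2)
(3) = (t - 2)*(t^4 - 2*t^3 - 13*t^2 + 14*t + 24) = (t - 2)*(t + 3)*(t^3 - 5*t^2 + 2*t + 8) = (t - 2)^2*(t + 3)*(t^2 - 3*t - 4) = (t - 4)*(t - 2)^2*(t + 3)*(t + 1)
(4) = (k + 4)*(k^3 + 8*k^2 + 19*k + 12) = (k + 4)^2*(k^2 + 4*k + 3) = (k + 1)*(k + 4)^2*(k + 3)
(5) = (g - 5)*(g^3 + 5*g^2 + 6*g) = (g - 5)*(g + 3)*(g^2 + 2*g) = g*(g - 5)*(g + 3)*(g + 2)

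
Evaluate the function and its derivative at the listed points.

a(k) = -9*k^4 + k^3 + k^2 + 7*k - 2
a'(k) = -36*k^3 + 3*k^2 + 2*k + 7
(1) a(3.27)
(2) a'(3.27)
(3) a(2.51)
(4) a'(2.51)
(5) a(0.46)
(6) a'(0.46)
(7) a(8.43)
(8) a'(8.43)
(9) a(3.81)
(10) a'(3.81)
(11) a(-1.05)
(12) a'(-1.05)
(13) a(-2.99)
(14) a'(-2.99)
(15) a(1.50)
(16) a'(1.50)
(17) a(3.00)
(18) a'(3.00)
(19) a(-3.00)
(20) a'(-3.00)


(1) = -962.49
(2) = -1213.15
(3) = -319.54
(4) = -538.36
(5) = 1.13
(6) = 5.05
(7) = -44724.83
(8) = -21329.72
(9) = -1801.96
(10) = -1932.86
(11) = -20.34
(12) = 49.88
(13) = -760.05
(14) = 990.15
(15) = -31.44
(16) = -104.75
(17) = -674.00
(18) = -932.00
(19) = -770.00
(20) = 1000.00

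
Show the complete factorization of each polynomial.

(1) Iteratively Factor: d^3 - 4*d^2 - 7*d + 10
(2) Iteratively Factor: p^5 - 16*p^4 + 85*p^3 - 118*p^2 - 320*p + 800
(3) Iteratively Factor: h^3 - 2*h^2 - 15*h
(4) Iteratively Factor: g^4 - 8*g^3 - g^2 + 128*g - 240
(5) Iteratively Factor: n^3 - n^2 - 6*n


(1) = (d - 5)*(d^2 + d - 2) = (d - 5)*(d + 2)*(d - 1)
(2) = (p - 4)*(p^4 - 12*p^3 + 37*p^2 + 30*p - 200) = (p - 4)*(p + 2)*(p^3 - 14*p^2 + 65*p - 100) = (p - 5)*(p - 4)*(p + 2)*(p^2 - 9*p + 20) = (p - 5)*(p - 4)^2*(p + 2)*(p - 5)
(3) = (h)*(h^2 - 2*h - 15) = h*(h + 3)*(h - 5)
(4) = (g + 4)*(g^3 - 12*g^2 + 47*g - 60) = (g - 5)*(g + 4)*(g^2 - 7*g + 12) = (g - 5)*(g - 4)*(g + 4)*(g - 3)
(5) = (n)*(n^2 - n - 6) = n*(n + 2)*(n - 3)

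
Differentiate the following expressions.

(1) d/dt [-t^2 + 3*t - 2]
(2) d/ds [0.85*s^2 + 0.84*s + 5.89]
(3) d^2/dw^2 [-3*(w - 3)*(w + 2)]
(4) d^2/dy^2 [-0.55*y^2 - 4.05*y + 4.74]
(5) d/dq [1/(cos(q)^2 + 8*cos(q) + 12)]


(1) = 3 - 2*t
(2) = 1.7*s + 0.84
(3) = -6
(4) = -1.10000000000000
(5) = 2*(cos(q) + 4)*sin(q)/(cos(q)^2 + 8*cos(q) + 12)^2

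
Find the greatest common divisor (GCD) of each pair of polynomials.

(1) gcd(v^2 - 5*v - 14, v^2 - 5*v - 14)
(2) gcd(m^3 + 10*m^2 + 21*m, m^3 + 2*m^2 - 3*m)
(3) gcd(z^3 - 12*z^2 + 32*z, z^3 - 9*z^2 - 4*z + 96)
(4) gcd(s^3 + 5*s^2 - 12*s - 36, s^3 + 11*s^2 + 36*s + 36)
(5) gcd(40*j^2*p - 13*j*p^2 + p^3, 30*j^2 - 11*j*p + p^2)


(1) = v^2 - 5*v - 14
(2) = gcd(m*(m + 3)*(m + 7), m*(m - 1)*(m + 3)) = m^2 + 3*m
(3) = gcd(z*(z - 8)*(z - 4), (z - 8)*(z - 4)*(z + 3)) = z^2 - 12*z + 32
(4) = s^2 + 8*s + 12
(5) = -5*j + p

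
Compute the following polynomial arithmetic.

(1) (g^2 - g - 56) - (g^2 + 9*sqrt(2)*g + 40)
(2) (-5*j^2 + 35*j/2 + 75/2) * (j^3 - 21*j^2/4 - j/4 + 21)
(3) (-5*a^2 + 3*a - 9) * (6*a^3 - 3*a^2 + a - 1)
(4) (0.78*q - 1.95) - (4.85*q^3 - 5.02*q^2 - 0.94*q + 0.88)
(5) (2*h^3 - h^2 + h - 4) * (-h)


(1) = -9*sqrt(2)*g - g - 96
(2) = -5*j^5 + 175*j^4/4 - 425*j^3/8 - 1225*j^2/4 + 2865*j/8 + 1575/2
(3) = -30*a^5 + 33*a^4 - 68*a^3 + 35*a^2 - 12*a + 9
(4) = -4.85*q^3 + 5.02*q^2 + 1.72*q - 2.83
(5) = -2*h^4 + h^3 - h^2 + 4*h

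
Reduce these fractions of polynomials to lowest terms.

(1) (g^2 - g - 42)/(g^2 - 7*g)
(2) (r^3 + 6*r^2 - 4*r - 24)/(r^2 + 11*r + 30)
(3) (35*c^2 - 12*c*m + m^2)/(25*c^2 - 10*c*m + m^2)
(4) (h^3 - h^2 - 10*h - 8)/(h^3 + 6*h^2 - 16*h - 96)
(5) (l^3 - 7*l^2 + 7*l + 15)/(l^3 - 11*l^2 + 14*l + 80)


(1) = (g + 6)/g
(2) = (r^2 - 4)/(r + 5)
(3) = (7*c - m)/(5*c - m)
(4) = (h^2 + 3*h + 2)/(h^2 + 10*h + 24)
(5) = (l^2 - 2*l - 3)/(l^2 - 6*l - 16)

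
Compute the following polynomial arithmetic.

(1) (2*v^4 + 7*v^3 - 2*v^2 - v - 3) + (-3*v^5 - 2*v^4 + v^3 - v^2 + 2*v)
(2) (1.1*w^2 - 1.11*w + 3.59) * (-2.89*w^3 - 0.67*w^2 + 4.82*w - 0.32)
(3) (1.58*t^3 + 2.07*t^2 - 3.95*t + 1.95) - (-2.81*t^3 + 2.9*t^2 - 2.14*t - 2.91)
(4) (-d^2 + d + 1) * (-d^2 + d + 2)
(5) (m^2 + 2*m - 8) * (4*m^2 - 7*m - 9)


(1) = -3*v^5 + 8*v^3 - 3*v^2 + v - 3
(2) = -3.179*w^5 + 2.4709*w^4 - 4.3294*w^3 - 8.1075*w^2 + 17.659*w - 1.1488
(3) = 4.39*t^3 - 0.83*t^2 - 1.81*t + 4.86
(4) = d^4 - 2*d^3 - 2*d^2 + 3*d + 2
(5) = 4*m^4 + m^3 - 55*m^2 + 38*m + 72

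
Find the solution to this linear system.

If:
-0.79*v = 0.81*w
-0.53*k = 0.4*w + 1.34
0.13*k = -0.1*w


Then:
k = -134.00
v = -178.61
w = 174.20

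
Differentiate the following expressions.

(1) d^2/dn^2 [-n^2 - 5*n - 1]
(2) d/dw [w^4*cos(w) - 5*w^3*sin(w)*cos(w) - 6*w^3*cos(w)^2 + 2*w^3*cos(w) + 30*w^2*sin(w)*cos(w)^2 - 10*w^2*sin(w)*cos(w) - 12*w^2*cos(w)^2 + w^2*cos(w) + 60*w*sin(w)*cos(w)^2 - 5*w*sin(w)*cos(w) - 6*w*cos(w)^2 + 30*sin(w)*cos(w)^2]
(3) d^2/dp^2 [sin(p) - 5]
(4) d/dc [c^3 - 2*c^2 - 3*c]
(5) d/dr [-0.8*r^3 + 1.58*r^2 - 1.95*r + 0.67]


(1) = -2
(2) = -w^4*sin(w) - 2*w^3*sin(w) + 6*w^3*sin(2*w) + 4*w^3*cos(w) - 5*w^3*cos(2*w) - w^2*sin(w) + 9*w^2*sin(2*w)/2 + 27*w^2*cos(w)/2 - 19*w^2*cos(2*w) + 45*w^2*cos(3*w)/2 - 9*w^2 + 15*w*sin(w) - 4*w*sin(2*w) + 15*w*sin(3*w) + 17*w*cos(w) - 17*w*cos(2*w) + 45*w*cos(3*w) - 12*w + 15*sin(w) - 5*sin(2*w)/2 + 15*sin(3*w) + 15*cos(w)/2 - 3*cos(2*w) + 45*cos(3*w)/2 - 3
(3) = -sin(p)
(4) = 3*c^2 - 4*c - 3
(5) = -2.4*r^2 + 3.16*r - 1.95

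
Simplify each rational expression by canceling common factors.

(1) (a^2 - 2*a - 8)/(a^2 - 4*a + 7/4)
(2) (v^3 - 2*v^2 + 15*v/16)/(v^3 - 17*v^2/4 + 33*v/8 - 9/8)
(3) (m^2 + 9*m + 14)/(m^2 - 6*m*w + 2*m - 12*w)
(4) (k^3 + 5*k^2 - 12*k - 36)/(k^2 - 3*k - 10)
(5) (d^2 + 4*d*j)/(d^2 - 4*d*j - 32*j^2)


(1) = (4*a^2 - 8*a - 32)/(4*a^2 - 16*a + 7)
(2) = (4*v^2 - 5*v)/(4*v^2 - 14*v + 6)
(3) = (-m - 7)/(-m + 6*w)
(4) = (k^2 + 3*k - 18)/(k - 5)
(5) = d/(d - 8*j)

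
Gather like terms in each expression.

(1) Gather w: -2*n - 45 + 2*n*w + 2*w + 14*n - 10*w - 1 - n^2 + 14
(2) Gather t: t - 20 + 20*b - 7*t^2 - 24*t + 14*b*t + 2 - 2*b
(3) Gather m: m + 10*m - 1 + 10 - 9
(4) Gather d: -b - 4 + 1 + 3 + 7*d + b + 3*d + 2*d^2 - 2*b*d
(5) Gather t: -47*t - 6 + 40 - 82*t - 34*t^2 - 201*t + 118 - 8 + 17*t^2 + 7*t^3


(1) = -n^2 + 12*n + w*(2*n - 8) - 32
(2) = 18*b - 7*t^2 + t*(14*b - 23) - 18
(3) = 11*m
(4) = 2*d^2 + d*(10 - 2*b)
(5) = 7*t^3 - 17*t^2 - 330*t + 144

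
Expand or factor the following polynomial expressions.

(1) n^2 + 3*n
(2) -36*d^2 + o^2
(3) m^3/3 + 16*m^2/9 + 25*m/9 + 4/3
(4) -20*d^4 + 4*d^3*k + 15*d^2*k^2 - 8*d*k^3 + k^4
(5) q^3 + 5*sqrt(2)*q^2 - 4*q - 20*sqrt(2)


(1) = n*(n + 3)
(2) = (-6*d + o)*(6*d + o)
(3) = (m/3 + 1)*(m + 1)*(m + 4/3)
(4) = (-5*d + k)*(-2*d + k)^2*(d + k)
(5) = (q - 2)*(q + 2)*(q + 5*sqrt(2))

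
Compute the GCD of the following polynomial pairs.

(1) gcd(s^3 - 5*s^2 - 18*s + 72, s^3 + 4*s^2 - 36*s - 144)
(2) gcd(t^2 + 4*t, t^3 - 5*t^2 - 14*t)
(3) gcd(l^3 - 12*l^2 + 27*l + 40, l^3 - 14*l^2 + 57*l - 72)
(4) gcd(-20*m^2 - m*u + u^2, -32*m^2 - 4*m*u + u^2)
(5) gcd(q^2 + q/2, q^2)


(1) = s^2 - 2*s - 24
(2) = t
(3) = gcd((l - 8)*(l - 5)*(l + 1), (l - 8)*(l - 3)^2) = l - 8
(4) = gcd((-5*m + u)*(4*m + u), (-8*m + u)*(4*m + u)) = 4*m + u
(5) = q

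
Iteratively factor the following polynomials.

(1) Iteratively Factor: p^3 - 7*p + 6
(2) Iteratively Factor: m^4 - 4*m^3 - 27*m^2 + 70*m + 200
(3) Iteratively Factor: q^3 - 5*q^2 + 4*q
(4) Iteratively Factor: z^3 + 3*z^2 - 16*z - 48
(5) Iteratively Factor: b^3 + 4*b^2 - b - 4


(1) = (p - 2)*(p^2 + 2*p - 3) = (p - 2)*(p + 3)*(p - 1)
(2) = (m - 5)*(m^3 + m^2 - 22*m - 40) = (m - 5)^2*(m^2 + 6*m + 8) = (m - 5)^2*(m + 4)*(m + 2)
(3) = (q)*(q^2 - 5*q + 4) = q*(q - 4)*(q - 1)
(4) = (z - 4)*(z^2 + 7*z + 12) = (z - 4)*(z + 4)*(z + 3)
(5) = (b - 1)*(b^2 + 5*b + 4) = (b - 1)*(b + 1)*(b + 4)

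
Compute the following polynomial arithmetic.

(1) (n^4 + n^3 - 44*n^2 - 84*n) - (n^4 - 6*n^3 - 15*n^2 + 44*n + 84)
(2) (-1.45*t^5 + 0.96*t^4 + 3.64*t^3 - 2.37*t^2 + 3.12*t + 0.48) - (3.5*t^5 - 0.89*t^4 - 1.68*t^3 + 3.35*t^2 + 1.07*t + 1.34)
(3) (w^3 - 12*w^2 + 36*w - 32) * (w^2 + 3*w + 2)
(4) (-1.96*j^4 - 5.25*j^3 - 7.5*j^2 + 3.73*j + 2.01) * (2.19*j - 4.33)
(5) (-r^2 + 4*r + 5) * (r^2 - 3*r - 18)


(1) = 7*n^3 - 29*n^2 - 128*n - 84
(2) = -4.95*t^5 + 1.85*t^4 + 5.32*t^3 - 5.72*t^2 + 2.05*t - 0.86
(3) = w^5 - 9*w^4 + 2*w^3 + 52*w^2 - 24*w - 64
(4) = -4.2924*j^5 - 3.0107*j^4 + 6.3075*j^3 + 40.6437*j^2 - 11.749*j - 8.7033
(5) = -r^4 + 7*r^3 + 11*r^2 - 87*r - 90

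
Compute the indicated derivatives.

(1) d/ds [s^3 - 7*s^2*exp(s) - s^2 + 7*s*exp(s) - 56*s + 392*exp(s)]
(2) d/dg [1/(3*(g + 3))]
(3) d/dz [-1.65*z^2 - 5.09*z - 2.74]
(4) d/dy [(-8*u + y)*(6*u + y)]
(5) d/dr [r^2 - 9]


(1) = -7*s^2*exp(s) + 3*s^2 - 7*s*exp(s) - 2*s + 399*exp(s) - 56
(2) = -1/(3*(g + 3)^2)
(3) = -3.3*z - 5.09
(4) = -2*u + 2*y
(5) = 2*r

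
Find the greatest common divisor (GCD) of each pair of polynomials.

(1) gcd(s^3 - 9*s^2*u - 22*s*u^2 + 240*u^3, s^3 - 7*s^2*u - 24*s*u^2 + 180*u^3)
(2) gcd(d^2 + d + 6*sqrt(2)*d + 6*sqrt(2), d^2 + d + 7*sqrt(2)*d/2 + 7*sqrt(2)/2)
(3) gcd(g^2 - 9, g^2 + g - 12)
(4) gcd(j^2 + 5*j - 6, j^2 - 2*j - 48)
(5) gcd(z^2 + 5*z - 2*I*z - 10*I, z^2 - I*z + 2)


(1) = gcd((s - 8*u)*(s - 6*u)*(s + 5*u), (s - 6*u)^2*(s + 5*u)) = s^2 - s*u - 30*u^2
(2) = gcd((d + 1)*(d + 6*sqrt(2)), (d + 1)*(d + 7*sqrt(2)/2)) = d + 1
(3) = gcd((g - 3)*(g + 3), (g - 3)*(g + 4)) = g - 3
(4) = j + 6
(5) = z - 2*I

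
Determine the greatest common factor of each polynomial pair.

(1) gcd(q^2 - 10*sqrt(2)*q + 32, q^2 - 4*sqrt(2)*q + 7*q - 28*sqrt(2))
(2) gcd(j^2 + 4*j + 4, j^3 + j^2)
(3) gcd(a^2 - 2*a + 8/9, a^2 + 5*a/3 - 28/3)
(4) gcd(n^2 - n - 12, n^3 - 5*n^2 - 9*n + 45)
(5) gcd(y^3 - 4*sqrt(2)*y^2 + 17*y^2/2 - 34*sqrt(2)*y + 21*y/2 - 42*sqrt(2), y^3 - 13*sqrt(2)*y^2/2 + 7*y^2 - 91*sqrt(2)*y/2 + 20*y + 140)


(1) = gcd((q - 8*sqrt(2))*(q - 2*sqrt(2)), (q + 7)*(q - 4*sqrt(2))) = 1
(2) = 1
(3) = gcd((a - 4/3)*(a - 2/3), (a - 7/3)*(a + 4)) = 1
(4) = n + 3
(5) = y^2 + y*(7 - 4*sqrt(2)) - 28*sqrt(2)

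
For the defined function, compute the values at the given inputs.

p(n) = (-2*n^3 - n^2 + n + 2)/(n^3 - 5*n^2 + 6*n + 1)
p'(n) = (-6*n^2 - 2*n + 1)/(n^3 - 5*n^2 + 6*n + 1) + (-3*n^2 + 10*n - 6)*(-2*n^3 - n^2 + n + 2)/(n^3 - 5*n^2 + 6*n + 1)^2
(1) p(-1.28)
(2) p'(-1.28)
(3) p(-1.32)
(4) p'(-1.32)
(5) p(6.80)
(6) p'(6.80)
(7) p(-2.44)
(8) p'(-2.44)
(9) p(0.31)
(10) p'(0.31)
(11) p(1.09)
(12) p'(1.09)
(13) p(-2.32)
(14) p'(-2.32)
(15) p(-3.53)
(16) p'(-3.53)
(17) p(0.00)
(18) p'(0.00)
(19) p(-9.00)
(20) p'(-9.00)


(1) = -0.19
(2) = 0.10
(3) = -0.20
(4) = 0.11
(5) = -5.33
(6) = 0.95
(7) = -0.39
(8) = 0.19
(9) = 0.89
(10) = -1.26
(11) = -0.24
(12) = -2.98
(13) = -0.37
(14) = 0.19
(15) = -0.58
(16) = 0.16
(17) = 2.00
(18) = -11.00
(19) = -1.15
(20) = 0.06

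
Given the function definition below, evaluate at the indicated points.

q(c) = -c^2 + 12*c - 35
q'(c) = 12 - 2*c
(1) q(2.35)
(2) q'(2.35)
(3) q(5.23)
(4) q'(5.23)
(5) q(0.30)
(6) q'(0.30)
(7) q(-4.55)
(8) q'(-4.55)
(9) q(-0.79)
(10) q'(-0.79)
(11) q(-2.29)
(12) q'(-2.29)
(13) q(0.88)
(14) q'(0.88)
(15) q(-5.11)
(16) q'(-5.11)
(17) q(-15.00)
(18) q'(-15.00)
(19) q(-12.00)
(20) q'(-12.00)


(1) = -12.32
(2) = 7.30
(3) = 0.41
(4) = 1.54
(5) = -31.49
(6) = 11.40
(7) = -110.30
(8) = 21.10
(9) = -45.10
(10) = 13.58
(11) = -67.72
(12) = 16.58
(13) = -25.21
(14) = 10.24
(15) = -122.43
(16) = 22.22
(17) = -440.00
(18) = 42.00
(19) = -323.00
(20) = 36.00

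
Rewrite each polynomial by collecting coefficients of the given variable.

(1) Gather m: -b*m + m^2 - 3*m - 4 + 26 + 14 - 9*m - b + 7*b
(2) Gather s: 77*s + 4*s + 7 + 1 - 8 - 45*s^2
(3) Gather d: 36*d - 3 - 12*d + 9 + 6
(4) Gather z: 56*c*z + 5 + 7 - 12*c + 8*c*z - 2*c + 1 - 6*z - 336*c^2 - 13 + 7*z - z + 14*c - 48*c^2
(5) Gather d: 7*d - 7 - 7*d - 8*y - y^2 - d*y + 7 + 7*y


(1) = 6*b + m^2 + m*(-b - 12) + 36
(2) = -45*s^2 + 81*s
(3) = 24*d + 12
(4) = -384*c^2 + 64*c*z
(5) = -d*y - y^2 - y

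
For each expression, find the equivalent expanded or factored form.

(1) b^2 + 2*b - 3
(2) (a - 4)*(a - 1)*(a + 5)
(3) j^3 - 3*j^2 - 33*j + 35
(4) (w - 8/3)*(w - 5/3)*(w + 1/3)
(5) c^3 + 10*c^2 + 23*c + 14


(1) = (b - 1)*(b + 3)
(2) = a^3 - 21*a + 20
(3) = (j - 7)*(j - 1)*(j + 5)
(4) = w^3 - 4*w^2 + 3*w + 40/27
(5) = (c + 1)*(c + 2)*(c + 7)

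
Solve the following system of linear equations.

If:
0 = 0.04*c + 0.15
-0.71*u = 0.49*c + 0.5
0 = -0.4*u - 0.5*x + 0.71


Then:
c = -3.75
u = 1.88
x = -0.09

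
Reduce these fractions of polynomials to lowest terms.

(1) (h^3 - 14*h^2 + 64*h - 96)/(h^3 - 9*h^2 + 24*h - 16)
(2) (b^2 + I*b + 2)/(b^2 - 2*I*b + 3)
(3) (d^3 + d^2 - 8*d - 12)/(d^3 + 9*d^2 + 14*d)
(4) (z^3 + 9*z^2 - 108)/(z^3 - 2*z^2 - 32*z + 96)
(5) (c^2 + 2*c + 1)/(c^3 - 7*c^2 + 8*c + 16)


(1) = (h - 6)/(h - 1)
(2) = (b^2 + I*b + 2)/(b^2 - 2*I*b + 3)
(3) = (d^2 - d - 6)/(d^2 + 7*d)
(4) = (z^2 + 3*z - 18)/(z^2 - 8*z + 16)
(5) = (c + 1)/(c^2 - 8*c + 16)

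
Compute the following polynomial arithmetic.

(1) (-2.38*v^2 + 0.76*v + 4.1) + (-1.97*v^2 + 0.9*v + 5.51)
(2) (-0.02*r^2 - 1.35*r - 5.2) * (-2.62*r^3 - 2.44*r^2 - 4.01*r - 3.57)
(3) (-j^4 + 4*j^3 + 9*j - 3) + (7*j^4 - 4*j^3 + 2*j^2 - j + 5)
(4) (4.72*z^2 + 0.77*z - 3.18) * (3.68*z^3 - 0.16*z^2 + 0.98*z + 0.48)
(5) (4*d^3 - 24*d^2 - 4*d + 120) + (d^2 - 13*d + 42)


(1) = -4.35*v^2 + 1.66*v + 9.61
(2) = 0.0524*r^5 + 3.5858*r^4 + 16.9982*r^3 + 18.1729*r^2 + 25.6715*r + 18.564
(3) = 6*j^4 + 2*j^2 + 8*j + 2
(4) = 17.3696*z^5 + 2.0784*z^4 - 7.2*z^3 + 3.529*z^2 - 2.7468*z - 1.5264
(5) = 4*d^3 - 23*d^2 - 17*d + 162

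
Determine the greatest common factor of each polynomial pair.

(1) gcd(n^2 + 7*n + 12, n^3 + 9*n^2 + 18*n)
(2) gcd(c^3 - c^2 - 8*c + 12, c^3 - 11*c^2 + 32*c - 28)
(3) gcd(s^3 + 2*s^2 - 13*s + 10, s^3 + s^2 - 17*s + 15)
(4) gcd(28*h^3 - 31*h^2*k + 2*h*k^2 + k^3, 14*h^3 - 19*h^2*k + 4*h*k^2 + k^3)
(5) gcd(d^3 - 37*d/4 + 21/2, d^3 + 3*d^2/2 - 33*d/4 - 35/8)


(1) = n + 3
(2) = c^2 - 4*c + 4
(3) = s^2 + 4*s - 5
(4) = 7*h^2 - 6*h*k - k^2
(5) = d + 7/2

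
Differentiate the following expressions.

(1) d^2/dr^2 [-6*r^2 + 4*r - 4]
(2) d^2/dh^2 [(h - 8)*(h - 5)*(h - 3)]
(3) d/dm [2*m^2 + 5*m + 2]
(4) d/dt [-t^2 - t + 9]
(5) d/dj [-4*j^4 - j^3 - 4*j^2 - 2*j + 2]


(1) = -12
(2) = 6*h - 32
(3) = 4*m + 5
(4) = -2*t - 1
(5) = -16*j^3 - 3*j^2 - 8*j - 2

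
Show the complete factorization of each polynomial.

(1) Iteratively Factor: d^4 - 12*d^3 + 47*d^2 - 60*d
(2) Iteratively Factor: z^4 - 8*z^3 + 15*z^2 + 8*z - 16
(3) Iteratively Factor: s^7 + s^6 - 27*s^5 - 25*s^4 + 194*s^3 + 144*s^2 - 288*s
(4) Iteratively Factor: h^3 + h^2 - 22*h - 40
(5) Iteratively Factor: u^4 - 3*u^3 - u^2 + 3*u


(1) = (d - 3)*(d^3 - 9*d^2 + 20*d) = (d - 4)*(d - 3)*(d^2 - 5*d) = (d - 5)*(d - 4)*(d - 3)*(d)
(2) = (z - 4)*(z^3 - 4*z^2 - z + 4) = (z - 4)^2*(z^2 - 1) = (z - 4)^2*(z + 1)*(z - 1)
(3) = (s - 4)*(s^6 + 5*s^5 - 7*s^4 - 53*s^3 - 18*s^2 + 72*s) = (s - 4)*(s - 3)*(s^5 + 8*s^4 + 17*s^3 - 2*s^2 - 24*s) = (s - 4)*(s - 3)*(s - 1)*(s^4 + 9*s^3 + 26*s^2 + 24*s) = (s - 4)*(s - 3)*(s - 1)*(s + 3)*(s^3 + 6*s^2 + 8*s) = s*(s - 4)*(s - 3)*(s - 1)*(s + 3)*(s^2 + 6*s + 8) = s*(s - 4)*(s - 3)*(s - 1)*(s + 3)*(s + 4)*(s + 2)
(4) = (h + 4)*(h^2 - 3*h - 10) = (h + 2)*(h + 4)*(h - 5)
(5) = (u)*(u^3 - 3*u^2 - u + 3) = u*(u - 3)*(u^2 - 1) = u*(u - 3)*(u + 1)*(u - 1)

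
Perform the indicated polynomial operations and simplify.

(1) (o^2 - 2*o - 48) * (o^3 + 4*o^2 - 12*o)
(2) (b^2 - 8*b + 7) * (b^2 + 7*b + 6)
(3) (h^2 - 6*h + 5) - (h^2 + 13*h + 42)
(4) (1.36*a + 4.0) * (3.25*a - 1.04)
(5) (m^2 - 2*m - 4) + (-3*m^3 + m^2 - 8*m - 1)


(1) = o^5 + 2*o^4 - 68*o^3 - 168*o^2 + 576*o
(2) = b^4 - b^3 - 43*b^2 + b + 42
(3) = -19*h - 37
(4) = 4.42*a^2 + 11.5856*a - 4.16
(5) = -3*m^3 + 2*m^2 - 10*m - 5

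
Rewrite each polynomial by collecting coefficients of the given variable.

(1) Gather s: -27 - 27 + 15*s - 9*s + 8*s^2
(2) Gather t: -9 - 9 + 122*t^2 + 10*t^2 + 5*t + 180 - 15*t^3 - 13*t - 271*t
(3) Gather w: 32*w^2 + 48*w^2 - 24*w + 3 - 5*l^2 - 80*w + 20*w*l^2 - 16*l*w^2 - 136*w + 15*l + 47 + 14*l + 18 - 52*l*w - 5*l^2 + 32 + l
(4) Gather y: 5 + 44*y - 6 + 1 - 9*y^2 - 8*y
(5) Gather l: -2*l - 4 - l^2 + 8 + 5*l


(1) = 8*s^2 + 6*s - 54
(2) = -15*t^3 + 132*t^2 - 279*t + 162
(3) = -10*l^2 + 30*l + w^2*(80 - 16*l) + w*(20*l^2 - 52*l - 240) + 100
(4) = -9*y^2 + 36*y
(5) = -l^2 + 3*l + 4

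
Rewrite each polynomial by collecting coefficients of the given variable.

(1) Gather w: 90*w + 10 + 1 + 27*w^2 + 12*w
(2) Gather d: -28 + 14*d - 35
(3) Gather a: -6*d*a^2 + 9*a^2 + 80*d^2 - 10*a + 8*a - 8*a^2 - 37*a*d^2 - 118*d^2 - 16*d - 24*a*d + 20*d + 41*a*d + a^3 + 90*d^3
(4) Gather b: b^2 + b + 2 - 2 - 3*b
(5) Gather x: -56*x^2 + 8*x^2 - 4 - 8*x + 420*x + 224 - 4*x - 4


(1) = 27*w^2 + 102*w + 11
(2) = 14*d - 63
(3) = a^3 + a^2*(1 - 6*d) + a*(-37*d^2 + 17*d - 2) + 90*d^3 - 38*d^2 + 4*d
(4) = b^2 - 2*b
(5) = -48*x^2 + 408*x + 216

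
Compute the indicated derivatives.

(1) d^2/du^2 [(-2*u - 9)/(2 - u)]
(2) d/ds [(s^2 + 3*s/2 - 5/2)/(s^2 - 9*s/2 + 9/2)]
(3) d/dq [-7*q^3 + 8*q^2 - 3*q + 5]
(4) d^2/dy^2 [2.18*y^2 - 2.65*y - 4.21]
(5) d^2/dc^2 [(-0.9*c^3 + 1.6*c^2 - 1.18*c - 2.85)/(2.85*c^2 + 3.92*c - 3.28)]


(1) = 26/(u - 2)^3
(2) = 2*(-12*s^2 + 28*s - 9)/(4*s^4 - 36*s^3 + 117*s^2 - 162*s + 81)
(3) = -21*q^2 + 16*q - 3
(4) = 4.36000000000000
(5) = (-99.40542*c^3 + 20.27709*c^2 - 315.3204*c - 136.789136)/(23.149125*c^6 + 95.5206*c^5 + 51.45732*c^4 - 159.628672*c^3 - 59.221056*c^2 + 126.518784*c - 35.287552)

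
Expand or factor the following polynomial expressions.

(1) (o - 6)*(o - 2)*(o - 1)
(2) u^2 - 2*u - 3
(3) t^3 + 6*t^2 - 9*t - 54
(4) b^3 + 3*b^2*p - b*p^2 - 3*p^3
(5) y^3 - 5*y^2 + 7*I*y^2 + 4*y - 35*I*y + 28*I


(1) = o^3 - 9*o^2 + 20*o - 12
(2) = (u - 3)*(u + 1)
(3) = (t - 3)*(t + 3)*(t + 6)
(4) = (b - p)*(b + p)*(b + 3*p)
(5) = (y - 4)*(y - 1)*(y + 7*I)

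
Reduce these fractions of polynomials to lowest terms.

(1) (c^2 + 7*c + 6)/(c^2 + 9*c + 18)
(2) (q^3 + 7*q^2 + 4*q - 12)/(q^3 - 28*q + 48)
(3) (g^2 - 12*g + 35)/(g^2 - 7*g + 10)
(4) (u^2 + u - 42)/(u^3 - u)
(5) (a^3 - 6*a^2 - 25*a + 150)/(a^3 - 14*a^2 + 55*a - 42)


(1) = (c + 1)/(c + 3)
(2) = (q^2 + q - 2)/(q^2 - 6*q + 8)
(3) = (g - 7)/(g - 2)
(4) = (u^2 + u - 42)/(u^3 - u)
(5) = (a^2 - 25)/(a^2 - 8*a + 7)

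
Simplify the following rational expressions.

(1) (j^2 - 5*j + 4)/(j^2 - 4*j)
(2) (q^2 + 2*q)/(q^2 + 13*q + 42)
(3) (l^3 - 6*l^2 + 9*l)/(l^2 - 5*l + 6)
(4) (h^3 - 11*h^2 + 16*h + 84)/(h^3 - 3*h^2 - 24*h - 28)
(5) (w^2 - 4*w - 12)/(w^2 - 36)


(1) = (j - 1)/j
(2) = (q^2 + 2*q)/(q^2 + 13*q + 42)
(3) = (l^2 - 3*l)/(l - 2)
(4) = (h - 6)/(h + 2)
(5) = (w + 2)/(w + 6)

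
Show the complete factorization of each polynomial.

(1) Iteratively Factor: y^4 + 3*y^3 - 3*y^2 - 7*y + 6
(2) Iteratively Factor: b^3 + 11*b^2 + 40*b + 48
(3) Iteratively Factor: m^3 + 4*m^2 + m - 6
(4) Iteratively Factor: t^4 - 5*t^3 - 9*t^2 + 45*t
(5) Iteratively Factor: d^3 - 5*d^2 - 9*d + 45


(1) = (y + 3)*(y^3 - 3*y + 2) = (y - 1)*(y + 3)*(y^2 + y - 2) = (y - 1)^2*(y + 3)*(y + 2)
(2) = (b + 4)*(b^2 + 7*b + 12) = (b + 4)^2*(b + 3)
(3) = (m + 3)*(m^2 + m - 2) = (m + 2)*(m + 3)*(m - 1)
(4) = (t - 3)*(t^3 - 2*t^2 - 15*t) = (t - 5)*(t - 3)*(t^2 + 3*t) = (t - 5)*(t - 3)*(t + 3)*(t)
(5) = (d + 3)*(d^2 - 8*d + 15) = (d - 5)*(d + 3)*(d - 3)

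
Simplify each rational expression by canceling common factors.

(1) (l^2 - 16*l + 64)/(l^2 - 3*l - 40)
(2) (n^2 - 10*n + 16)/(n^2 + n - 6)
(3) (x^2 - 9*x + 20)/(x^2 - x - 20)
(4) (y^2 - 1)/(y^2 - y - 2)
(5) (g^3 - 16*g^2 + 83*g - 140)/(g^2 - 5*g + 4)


(1) = (l - 8)/(l + 5)
(2) = (n - 8)/(n + 3)
(3) = (x - 4)/(x + 4)
(4) = (y - 1)/(y - 2)
(5) = (g^2 - 12*g + 35)/(g - 1)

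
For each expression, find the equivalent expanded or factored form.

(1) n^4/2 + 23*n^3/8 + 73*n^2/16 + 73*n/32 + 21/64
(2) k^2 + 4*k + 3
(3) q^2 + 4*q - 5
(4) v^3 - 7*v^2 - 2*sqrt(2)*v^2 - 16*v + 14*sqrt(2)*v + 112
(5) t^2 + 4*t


(1) = (n/2 + 1/4)*(n + 1/4)*(n + 3/2)*(n + 7/2)
(2) = (k + 1)*(k + 3)
(3) = (q - 1)*(q + 5)
(4) = (v - 7)*(v - 4*sqrt(2))*(v + 2*sqrt(2))
(5) = t*(t + 4)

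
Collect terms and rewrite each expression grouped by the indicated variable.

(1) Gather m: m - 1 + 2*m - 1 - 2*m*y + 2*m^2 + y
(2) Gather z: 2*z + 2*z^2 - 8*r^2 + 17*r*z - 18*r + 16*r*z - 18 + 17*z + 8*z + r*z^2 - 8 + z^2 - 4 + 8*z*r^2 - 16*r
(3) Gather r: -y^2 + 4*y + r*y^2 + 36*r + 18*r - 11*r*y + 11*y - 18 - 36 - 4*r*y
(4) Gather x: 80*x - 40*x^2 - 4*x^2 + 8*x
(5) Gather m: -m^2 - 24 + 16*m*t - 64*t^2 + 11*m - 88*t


(1) = 2*m^2 + m*(3 - 2*y) + y - 2
(2) = -8*r^2 - 34*r + z^2*(r + 3) + z*(8*r^2 + 33*r + 27) - 30
(3) = r*(y^2 - 15*y + 54) - y^2 + 15*y - 54
(4) = -44*x^2 + 88*x
(5) = -m^2 + m*(16*t + 11) - 64*t^2 - 88*t - 24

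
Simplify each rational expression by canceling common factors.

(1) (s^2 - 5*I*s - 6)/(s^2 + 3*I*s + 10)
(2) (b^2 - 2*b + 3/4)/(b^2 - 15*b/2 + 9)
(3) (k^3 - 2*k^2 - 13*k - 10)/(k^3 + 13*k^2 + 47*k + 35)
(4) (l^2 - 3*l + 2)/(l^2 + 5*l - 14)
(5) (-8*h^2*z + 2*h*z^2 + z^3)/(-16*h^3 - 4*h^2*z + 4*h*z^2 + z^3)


(1) = (s - 3*I)/(s + 5*I)
(2) = (2*b - 1)/(2*b - 12)
(3) = (k^2 - 3*k - 10)/(k^2 + 12*k + 35)
(4) = (l - 1)/(l + 7)
(5) = z/(2*h + z)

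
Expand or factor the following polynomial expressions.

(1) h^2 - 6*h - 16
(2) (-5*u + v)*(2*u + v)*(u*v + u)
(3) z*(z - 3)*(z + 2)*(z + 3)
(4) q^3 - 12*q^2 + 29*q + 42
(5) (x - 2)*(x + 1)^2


(1) = (h - 8)*(h + 2)
(2) = -10*u^3*v - 10*u^3 - 3*u^2*v^2 - 3*u^2*v + u*v^3 + u*v^2
(3) = z^4 + 2*z^3 - 9*z^2 - 18*z
(4) = (q - 7)*(q - 6)*(q + 1)
(5) = x^3 - 3*x - 2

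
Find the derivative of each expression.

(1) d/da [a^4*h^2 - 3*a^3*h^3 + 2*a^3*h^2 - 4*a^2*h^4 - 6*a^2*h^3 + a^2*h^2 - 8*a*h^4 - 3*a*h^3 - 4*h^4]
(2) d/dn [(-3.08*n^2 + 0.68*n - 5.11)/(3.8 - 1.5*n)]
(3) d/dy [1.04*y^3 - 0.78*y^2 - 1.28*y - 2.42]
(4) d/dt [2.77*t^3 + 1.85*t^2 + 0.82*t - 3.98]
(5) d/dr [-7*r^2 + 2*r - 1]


(1) = h^2*(4*a^3 - 9*a^2*h + 6*a^2 - 8*a*h^2 - 12*a*h + 2*a - 8*h^2 - 3*h)
(2) = (4.62*n^2 - 23.408*n - 5.081)/(2.25*n^2 - 11.4*n + 14.44)
(3) = 3.12*y^2 - 1.56*y - 1.28
(4) = 8.31*t^2 + 3.7*t + 0.82
(5) = 2 - 14*r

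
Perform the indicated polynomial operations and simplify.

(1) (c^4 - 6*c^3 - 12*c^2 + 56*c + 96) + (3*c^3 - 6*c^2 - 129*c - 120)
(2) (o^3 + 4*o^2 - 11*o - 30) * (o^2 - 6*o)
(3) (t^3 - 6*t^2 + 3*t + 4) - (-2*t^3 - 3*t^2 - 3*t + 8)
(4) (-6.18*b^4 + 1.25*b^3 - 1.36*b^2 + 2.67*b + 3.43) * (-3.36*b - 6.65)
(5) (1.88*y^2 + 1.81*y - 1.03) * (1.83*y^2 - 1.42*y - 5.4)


(1) = c^4 - 3*c^3 - 18*c^2 - 73*c - 24
(2) = o^5 - 2*o^4 - 35*o^3 + 36*o^2 + 180*o
(3) = 3*t^3 - 3*t^2 + 6*t - 4
(4) = 20.7648*b^5 + 36.897*b^4 - 3.7429*b^3 + 0.0728*b^2 - 29.2803*b - 22.8095
(5) = 3.4404*y^4 + 0.6427*y^3 - 14.6071*y^2 - 8.3114*y + 5.562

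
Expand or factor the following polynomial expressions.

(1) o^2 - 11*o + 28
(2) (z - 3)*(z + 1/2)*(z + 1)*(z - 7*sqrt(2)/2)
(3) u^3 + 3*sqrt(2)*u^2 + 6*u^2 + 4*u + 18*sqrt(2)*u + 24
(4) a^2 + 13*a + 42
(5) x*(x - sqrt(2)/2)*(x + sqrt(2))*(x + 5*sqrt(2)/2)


(1) = (o - 7)*(o - 4)
(2) = z^4 - 7*sqrt(2)*z^3/2 - 3*z^3/2 - 4*z^2 + 21*sqrt(2)*z^2/4 - 3*z/2 + 14*sqrt(2)*z + 21*sqrt(2)/4
(3) = (u + 6)*(u + sqrt(2))*(u + 2*sqrt(2))
(4) = (a + 6)*(a + 7)
(5) = x^4 + 3*sqrt(2)*x^3 + 3*x^2/2 - 5*sqrt(2)*x/2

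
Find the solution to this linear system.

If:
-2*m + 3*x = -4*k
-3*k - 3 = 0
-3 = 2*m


Then:
k = -1
m = -3/2
x = 1/3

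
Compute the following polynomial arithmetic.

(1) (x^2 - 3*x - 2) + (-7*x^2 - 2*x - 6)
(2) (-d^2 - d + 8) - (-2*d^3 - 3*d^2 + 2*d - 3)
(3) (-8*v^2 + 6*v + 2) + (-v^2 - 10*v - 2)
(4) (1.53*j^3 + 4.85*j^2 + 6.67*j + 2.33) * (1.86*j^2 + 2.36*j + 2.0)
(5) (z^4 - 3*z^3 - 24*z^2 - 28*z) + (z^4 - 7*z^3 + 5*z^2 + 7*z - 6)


(1) = -6*x^2 - 5*x - 8
(2) = 2*d^3 + 2*d^2 - 3*d + 11
(3) = -9*v^2 - 4*v
(4) = 2.8458*j^5 + 12.6318*j^4 + 26.9122*j^3 + 29.775*j^2 + 18.8388*j + 4.66
(5) = 2*z^4 - 10*z^3 - 19*z^2 - 21*z - 6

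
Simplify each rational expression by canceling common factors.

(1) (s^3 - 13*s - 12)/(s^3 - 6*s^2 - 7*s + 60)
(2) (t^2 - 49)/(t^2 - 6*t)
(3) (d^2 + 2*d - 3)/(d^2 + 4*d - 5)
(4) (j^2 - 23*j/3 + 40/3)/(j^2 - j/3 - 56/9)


(1) = (s + 1)/(s - 5)
(2) = (t^2 - 49)/(t^2 - 6*t)
(3) = (d + 3)/(d + 5)
(4) = (3*j - 15)/(3*j + 7)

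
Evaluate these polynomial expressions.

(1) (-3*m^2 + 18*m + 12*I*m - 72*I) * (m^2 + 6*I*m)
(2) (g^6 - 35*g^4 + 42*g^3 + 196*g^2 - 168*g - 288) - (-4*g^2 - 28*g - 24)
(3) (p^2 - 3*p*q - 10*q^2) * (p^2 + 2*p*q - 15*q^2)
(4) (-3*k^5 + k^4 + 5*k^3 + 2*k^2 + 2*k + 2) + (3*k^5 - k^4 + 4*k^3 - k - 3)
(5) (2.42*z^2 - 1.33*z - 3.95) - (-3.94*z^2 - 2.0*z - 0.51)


(1) = -3*m^4 + 18*m^3 - 6*I*m^3 - 72*m^2 + 36*I*m^2 + 432*m
(2) = g^6 - 35*g^4 + 42*g^3 + 200*g^2 - 140*g - 264
(3) = p^4 - p^3*q - 31*p^2*q^2 + 25*p*q^3 + 150*q^4
(4) = 9*k^3 + 2*k^2 + k - 1
(5) = 6.36*z^2 + 0.67*z - 3.44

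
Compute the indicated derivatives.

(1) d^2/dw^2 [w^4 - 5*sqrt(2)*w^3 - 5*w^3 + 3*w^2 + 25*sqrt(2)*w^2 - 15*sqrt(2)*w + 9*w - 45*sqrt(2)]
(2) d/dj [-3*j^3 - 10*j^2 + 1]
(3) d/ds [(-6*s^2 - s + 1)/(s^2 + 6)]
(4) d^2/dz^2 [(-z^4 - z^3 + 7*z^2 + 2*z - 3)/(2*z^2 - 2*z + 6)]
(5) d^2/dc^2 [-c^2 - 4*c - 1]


(1) = 12*w^2 - 30*sqrt(2)*w - 30*w + 6 + 50*sqrt(2)
(2) = j*(-9*j - 20)
(3) = (s^2 - 74*s - 6)/(s^4 + 12*s^2 + 36)
(4) = (-z^6 + 3*z^5 - 12*z^4 + 35*z^3 - 117*z^2 - 36*z + 75)/(z^6 - 3*z^5 + 12*z^4 - 19*z^3 + 36*z^2 - 27*z + 27)
(5) = -2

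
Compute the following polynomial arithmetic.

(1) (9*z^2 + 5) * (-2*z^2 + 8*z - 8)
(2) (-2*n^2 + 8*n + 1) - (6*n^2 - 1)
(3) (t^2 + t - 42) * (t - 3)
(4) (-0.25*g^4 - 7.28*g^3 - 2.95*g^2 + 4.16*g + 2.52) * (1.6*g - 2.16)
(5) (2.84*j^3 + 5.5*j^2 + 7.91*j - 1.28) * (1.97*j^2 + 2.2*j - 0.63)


(1) = -18*z^4 + 72*z^3 - 82*z^2 + 40*z - 40
(2) = -8*n^2 + 8*n + 2
(3) = t^3 - 2*t^2 - 45*t + 126
(4) = -0.4*g^5 - 11.108*g^4 + 11.0048*g^3 + 13.028*g^2 - 4.9536*g - 5.4432
(5) = 5.5948*j^5 + 17.083*j^4 + 25.8935*j^3 + 11.4154*j^2 - 7.7993*j + 0.8064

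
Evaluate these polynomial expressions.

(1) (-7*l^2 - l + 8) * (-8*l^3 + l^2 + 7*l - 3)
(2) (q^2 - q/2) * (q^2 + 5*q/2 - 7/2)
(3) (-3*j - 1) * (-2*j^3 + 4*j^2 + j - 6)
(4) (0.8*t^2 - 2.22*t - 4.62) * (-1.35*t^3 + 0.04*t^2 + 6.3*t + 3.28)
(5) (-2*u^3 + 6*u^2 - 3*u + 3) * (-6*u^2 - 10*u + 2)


(1) = 56*l^5 + l^4 - 114*l^3 + 22*l^2 + 59*l - 24
(2) = q^4 + 2*q^3 - 19*q^2/4 + 7*q/4
(3) = 6*j^4 - 10*j^3 - 7*j^2 + 17*j + 6
(4) = -1.08*t^5 + 3.029*t^4 + 11.1882*t^3 - 11.5468*t^2 - 36.3876*t - 15.1536
(5) = 12*u^5 - 16*u^4 - 46*u^3 + 24*u^2 - 36*u + 6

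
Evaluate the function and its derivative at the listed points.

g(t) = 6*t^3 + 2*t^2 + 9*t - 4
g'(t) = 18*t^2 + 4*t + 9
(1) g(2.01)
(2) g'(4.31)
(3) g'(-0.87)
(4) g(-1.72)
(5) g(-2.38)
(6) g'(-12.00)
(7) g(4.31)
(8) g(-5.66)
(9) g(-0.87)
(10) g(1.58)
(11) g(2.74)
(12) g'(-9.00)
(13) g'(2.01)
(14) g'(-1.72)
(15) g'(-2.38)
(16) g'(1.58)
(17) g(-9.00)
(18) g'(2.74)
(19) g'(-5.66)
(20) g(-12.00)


(1) = 70.89
(2) = 360.61
(3) = 19.14
(4) = -44.09
(5) = -94.98
(6) = 2553.00
(7) = 552.32
(8) = -1078.80
(9) = -14.27
(10) = 38.88
(11) = 159.10
(12) = 1431.00
(13) = 89.76
(14) = 55.37
(15) = 101.44
(16) = 60.26
(17) = -4297.00
(18) = 155.10
(19) = 563.00
(20) = -10192.00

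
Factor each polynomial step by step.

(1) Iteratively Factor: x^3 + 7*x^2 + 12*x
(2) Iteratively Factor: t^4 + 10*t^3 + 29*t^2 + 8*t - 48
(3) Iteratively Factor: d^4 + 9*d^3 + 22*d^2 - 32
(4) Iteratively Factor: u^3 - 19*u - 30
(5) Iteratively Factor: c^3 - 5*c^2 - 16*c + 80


(1) = (x)*(x^2 + 7*x + 12) = x*(x + 3)*(x + 4)
(2) = (t + 4)*(t^3 + 6*t^2 + 5*t - 12) = (t + 3)*(t + 4)*(t^2 + 3*t - 4) = (t - 1)*(t + 3)*(t + 4)*(t + 4)
(3) = (d + 4)*(d^3 + 5*d^2 + 2*d - 8) = (d + 2)*(d + 4)*(d^2 + 3*d - 4) = (d + 2)*(d + 4)^2*(d - 1)
(4) = (u + 2)*(u^2 - 2*u - 15) = (u + 2)*(u + 3)*(u - 5)
(5) = (c + 4)*(c^2 - 9*c + 20) = (c - 4)*(c + 4)*(c - 5)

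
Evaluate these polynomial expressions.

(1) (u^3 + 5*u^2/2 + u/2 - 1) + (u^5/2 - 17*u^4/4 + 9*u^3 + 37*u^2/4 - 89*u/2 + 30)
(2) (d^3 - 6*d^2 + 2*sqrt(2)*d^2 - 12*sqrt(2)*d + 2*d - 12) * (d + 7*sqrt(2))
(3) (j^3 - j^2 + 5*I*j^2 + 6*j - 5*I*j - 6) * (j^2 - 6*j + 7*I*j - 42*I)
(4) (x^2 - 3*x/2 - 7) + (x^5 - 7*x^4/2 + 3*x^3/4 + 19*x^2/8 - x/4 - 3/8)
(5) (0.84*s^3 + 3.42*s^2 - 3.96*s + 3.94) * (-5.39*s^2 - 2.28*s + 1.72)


(1) = u^5/2 - 17*u^4/4 + 10*u^3 + 47*u^2/4 - 44*u + 29
(2) = d^4 - 6*d^3 + 9*sqrt(2)*d^3 - 54*sqrt(2)*d^2 + 30*d^2 - 180*d + 14*sqrt(2)*d - 84*sqrt(2)
(3) = j^5 - 7*j^4 + 12*I*j^4 - 23*j^3 - 84*I*j^3 + 203*j^2 + 114*I*j^2 - 174*j - 294*I*j + 252*I
(4) = x^5 - 7*x^4/2 + 3*x^3/4 + 27*x^2/8 - 7*x/4 - 59/8
(5) = -4.5276*s^5 - 20.349*s^4 + 14.9916*s^3 - 6.3254*s^2 - 15.7944*s + 6.7768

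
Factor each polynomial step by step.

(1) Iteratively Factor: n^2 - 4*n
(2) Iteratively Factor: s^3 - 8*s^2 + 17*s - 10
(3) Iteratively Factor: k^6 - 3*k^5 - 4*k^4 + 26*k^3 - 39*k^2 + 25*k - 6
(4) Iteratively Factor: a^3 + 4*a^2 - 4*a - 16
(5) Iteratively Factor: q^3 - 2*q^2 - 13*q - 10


(1) = (n)*(n - 4)
(2) = (s - 1)*(s^2 - 7*s + 10) = (s - 5)*(s - 1)*(s - 2)
(3) = (k - 1)*(k^5 - 2*k^4 - 6*k^3 + 20*k^2 - 19*k + 6) = (k - 1)^2*(k^4 - k^3 - 7*k^2 + 13*k - 6) = (k - 1)^3*(k^3 - 7*k + 6) = (k - 1)^4*(k^2 + k - 6) = (k - 2)*(k - 1)^4*(k + 3)
(4) = (a + 2)*(a^2 + 2*a - 8) = (a + 2)*(a + 4)*(a - 2)
(5) = (q + 1)*(q^2 - 3*q - 10) = (q + 1)*(q + 2)*(q - 5)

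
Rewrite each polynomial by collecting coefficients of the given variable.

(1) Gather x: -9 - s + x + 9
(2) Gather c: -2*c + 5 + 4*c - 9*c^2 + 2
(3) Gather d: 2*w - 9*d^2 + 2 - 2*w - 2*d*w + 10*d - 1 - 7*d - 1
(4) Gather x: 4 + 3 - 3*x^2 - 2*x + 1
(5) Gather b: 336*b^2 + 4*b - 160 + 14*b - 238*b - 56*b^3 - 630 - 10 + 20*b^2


(1) = -s + x
(2) = -9*c^2 + 2*c + 7
(3) = -9*d^2 + d*(3 - 2*w)
(4) = -3*x^2 - 2*x + 8
(5) = -56*b^3 + 356*b^2 - 220*b - 800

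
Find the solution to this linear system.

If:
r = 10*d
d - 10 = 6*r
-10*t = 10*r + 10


Then:
d = -10/59
r = -100/59
t = 41/59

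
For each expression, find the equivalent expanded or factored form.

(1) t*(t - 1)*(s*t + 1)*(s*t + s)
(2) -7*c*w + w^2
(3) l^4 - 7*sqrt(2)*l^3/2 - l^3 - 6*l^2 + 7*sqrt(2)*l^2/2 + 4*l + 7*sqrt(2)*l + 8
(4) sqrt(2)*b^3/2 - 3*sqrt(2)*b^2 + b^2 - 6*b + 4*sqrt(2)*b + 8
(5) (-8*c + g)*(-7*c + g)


(1) = s^2*t^4 - s^2*t^2 + s*t^3 - s*t
(2) = w*(-7*c + w)
(3) = (l - 2)*(l - 4*sqrt(2))*(sqrt(2)*l/2 + sqrt(2)/2)*(sqrt(2)*l + 1)
(4) = (b - 4)*(b - 2)*(sqrt(2)*b/2 + 1)
(5) = 56*c^2 - 15*c*g + g^2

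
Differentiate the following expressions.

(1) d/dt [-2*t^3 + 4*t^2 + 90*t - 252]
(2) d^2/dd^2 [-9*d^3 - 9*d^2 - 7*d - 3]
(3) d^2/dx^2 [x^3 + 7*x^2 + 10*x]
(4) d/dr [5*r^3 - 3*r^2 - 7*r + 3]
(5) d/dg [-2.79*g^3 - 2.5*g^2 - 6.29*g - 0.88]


(1) = -6*t^2 + 8*t + 90
(2) = -54*d - 18
(3) = 6*x + 14
(4) = 15*r^2 - 6*r - 7
(5) = -8.37*g^2 - 5.0*g - 6.29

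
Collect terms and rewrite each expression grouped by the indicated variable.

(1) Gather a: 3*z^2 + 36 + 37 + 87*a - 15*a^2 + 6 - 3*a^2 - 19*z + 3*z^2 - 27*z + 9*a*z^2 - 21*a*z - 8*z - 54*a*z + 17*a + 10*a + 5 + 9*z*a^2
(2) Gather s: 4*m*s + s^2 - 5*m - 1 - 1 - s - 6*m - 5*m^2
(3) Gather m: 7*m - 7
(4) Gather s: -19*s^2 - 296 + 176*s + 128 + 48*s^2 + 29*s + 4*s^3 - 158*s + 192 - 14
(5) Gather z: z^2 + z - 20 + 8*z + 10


(1) = a^2*(9*z - 18) + a*(9*z^2 - 75*z + 114) + 6*z^2 - 54*z + 84
(2) = -5*m^2 - 11*m + s^2 + s*(4*m - 1) - 2
(3) = 7*m - 7
(4) = 4*s^3 + 29*s^2 + 47*s + 10
(5) = z^2 + 9*z - 10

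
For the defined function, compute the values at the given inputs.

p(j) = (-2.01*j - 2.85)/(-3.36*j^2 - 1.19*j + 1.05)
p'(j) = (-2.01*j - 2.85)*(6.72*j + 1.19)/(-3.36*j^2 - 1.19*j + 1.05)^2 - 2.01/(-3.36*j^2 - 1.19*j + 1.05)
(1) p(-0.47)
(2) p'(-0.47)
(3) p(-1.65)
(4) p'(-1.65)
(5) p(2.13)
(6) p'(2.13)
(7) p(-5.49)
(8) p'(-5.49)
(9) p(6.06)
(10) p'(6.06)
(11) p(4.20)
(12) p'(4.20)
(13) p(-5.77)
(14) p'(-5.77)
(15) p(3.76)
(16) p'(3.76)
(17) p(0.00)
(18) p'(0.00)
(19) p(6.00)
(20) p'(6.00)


(1) = -2.20
(2) = 2.67
(3) = -0.08
(4) = 0.20
(5) = 0.43
(6) = -0.27
(7) = -0.09
(8) = -0.01
(9) = 0.12
(10) = -0.02
(11) = 0.18
(12) = -0.05
(13) = -0.08
(14) = -0.01
(15) = 0.20
(16) = -0.07
(17) = -2.71
(18) = -4.99
(19) = 0.12
(20) = -0.02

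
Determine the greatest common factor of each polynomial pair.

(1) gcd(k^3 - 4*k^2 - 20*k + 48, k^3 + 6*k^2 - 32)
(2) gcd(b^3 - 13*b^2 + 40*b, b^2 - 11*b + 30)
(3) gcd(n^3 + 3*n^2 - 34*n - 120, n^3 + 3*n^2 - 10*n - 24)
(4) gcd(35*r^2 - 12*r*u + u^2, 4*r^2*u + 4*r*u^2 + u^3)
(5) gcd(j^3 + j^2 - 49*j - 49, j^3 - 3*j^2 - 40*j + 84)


(1) = k^2 + 2*k - 8
(2) = gcd(b*(b - 8)*(b - 5), (b - 6)*(b - 5)) = b - 5
(3) = gcd((n - 6)*(n + 4)*(n + 5), (n - 3)*(n + 2)*(n + 4)) = n + 4
(4) = gcd((-7*r + u)*(-5*r + u), u*(2*r + u)^2) = 1
(5) = gcd((j - 7)*(j + 1)*(j + 7), (j - 7)*(j - 2)*(j + 6)) = j - 7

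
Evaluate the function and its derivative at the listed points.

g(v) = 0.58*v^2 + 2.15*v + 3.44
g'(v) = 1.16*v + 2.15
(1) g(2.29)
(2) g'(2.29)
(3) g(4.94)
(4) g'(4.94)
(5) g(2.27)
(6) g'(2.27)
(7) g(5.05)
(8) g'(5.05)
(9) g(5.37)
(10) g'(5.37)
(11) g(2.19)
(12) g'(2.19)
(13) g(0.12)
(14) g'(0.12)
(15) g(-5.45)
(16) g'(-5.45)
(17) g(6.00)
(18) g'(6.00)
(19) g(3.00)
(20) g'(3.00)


(1) = 11.41
(2) = 4.81
(3) = 28.22
(4) = 7.88
(5) = 11.31
(6) = 4.78
(7) = 29.09
(8) = 8.01
(9) = 31.71
(10) = 8.38
(11) = 10.93
(12) = 4.69
(13) = 3.71
(14) = 2.29
(15) = 8.95
(16) = -4.17
(17) = 37.22
(18) = 9.11
(19) = 15.11
(20) = 5.63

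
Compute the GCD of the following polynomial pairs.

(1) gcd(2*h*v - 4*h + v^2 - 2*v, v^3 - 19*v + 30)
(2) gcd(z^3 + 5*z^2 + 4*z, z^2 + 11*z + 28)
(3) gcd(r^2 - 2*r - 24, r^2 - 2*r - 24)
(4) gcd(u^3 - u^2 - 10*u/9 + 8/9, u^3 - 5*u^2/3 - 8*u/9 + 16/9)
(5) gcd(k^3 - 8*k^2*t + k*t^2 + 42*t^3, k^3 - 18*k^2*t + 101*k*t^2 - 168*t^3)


(1) = gcd((2*h + v)*(v - 2), (v - 3)*(v - 2)*(v + 5)) = v - 2
(2) = gcd(z*(z + 1)*(z + 4), (z + 4)*(z + 7)) = z + 4
(3) = r^2 - 2*r - 24
(4) = gcd((u - 4/3)*(u - 2/3)*(u + 1), (u - 4/3)^2*(u + 1)) = u^2 - u/3 - 4/3
(5) = gcd((k - 7*t)*(k - 3*t)*(k + 2*t), (k - 8*t)*(k - 7*t)*(k - 3*t)) = k^2 - 10*k*t + 21*t^2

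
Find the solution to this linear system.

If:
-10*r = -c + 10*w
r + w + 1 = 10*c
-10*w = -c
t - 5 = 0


Then:
c = 10/99
r = 0
t = 5
w = 1/99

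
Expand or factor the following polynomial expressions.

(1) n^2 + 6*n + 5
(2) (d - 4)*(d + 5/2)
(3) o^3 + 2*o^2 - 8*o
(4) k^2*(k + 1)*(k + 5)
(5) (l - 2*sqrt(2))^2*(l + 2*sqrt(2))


(1) = (n + 1)*(n + 5)
(2) = d^2 - 3*d/2 - 10
(3) = o*(o - 2)*(o + 4)
(4) = k^4 + 6*k^3 + 5*k^2
(5) = l^3 - 2*sqrt(2)*l^2 - 8*l + 16*sqrt(2)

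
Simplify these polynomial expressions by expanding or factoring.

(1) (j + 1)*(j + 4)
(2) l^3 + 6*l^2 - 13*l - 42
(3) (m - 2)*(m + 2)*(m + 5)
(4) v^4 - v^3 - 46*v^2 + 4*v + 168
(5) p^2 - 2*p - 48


(1) = j^2 + 5*j + 4
(2) = (l - 3)*(l + 2)*(l + 7)
(3) = m^3 + 5*m^2 - 4*m - 20
(4) = (v - 7)*(v - 2)*(v + 2)*(v + 6)
(5) = (p - 8)*(p + 6)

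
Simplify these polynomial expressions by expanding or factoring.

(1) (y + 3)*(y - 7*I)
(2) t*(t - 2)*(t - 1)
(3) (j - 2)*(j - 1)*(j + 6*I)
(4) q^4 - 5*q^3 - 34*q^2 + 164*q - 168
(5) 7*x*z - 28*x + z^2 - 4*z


(1) = y^2 + 3*y - 7*I*y - 21*I
(2) = t^3 - 3*t^2 + 2*t
(3) = j^3 - 3*j^2 + 6*I*j^2 + 2*j - 18*I*j + 12*I
(4) = (q - 7)*(q - 2)^2*(q + 6)
(5) = (7*x + z)*(z - 4)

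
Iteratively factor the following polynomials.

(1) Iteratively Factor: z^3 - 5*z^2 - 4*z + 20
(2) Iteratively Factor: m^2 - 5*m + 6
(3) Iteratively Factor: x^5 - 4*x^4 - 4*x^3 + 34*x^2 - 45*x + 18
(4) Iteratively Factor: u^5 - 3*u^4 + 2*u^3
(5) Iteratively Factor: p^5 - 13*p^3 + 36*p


(1) = (z + 2)*(z^2 - 7*z + 10) = (z - 2)*(z + 2)*(z - 5)
(2) = (m - 2)*(m - 3)
(3) = (x - 1)*(x^4 - 3*x^3 - 7*x^2 + 27*x - 18) = (x - 2)*(x - 1)*(x^3 - x^2 - 9*x + 9) = (x - 2)*(x - 1)*(x + 3)*(x^2 - 4*x + 3) = (x - 3)*(x - 2)*(x - 1)*(x + 3)*(x - 1)
(4) = (u)*(u^4 - 3*u^3 + 2*u^2) = u*(u - 1)*(u^3 - 2*u^2) = u^2*(u - 1)*(u^2 - 2*u) = u^3*(u - 1)*(u - 2)
(5) = (p + 2)*(p^4 - 2*p^3 - 9*p^2 + 18*p) = (p - 3)*(p + 2)*(p^3 + p^2 - 6*p) = (p - 3)*(p + 2)*(p + 3)*(p^2 - 2*p) = p*(p - 3)*(p + 2)*(p + 3)*(p - 2)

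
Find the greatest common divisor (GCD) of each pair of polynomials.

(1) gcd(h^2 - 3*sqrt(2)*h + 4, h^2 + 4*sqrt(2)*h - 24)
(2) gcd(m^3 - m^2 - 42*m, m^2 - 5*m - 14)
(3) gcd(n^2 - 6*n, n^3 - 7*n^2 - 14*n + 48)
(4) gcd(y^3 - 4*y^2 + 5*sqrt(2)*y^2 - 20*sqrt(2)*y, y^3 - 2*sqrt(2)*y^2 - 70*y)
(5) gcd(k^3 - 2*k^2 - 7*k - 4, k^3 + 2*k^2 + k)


(1) = h - 2*sqrt(2)
(2) = gcd(m*(m - 7)*(m + 6), (m - 7)*(m + 2)) = m - 7
(3) = 1
(4) = y^2 + 5*sqrt(2)*y
(5) = gcd((k - 4)*(k + 1)^2, k*(k + 1)^2) = k^2 + 2*k + 1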